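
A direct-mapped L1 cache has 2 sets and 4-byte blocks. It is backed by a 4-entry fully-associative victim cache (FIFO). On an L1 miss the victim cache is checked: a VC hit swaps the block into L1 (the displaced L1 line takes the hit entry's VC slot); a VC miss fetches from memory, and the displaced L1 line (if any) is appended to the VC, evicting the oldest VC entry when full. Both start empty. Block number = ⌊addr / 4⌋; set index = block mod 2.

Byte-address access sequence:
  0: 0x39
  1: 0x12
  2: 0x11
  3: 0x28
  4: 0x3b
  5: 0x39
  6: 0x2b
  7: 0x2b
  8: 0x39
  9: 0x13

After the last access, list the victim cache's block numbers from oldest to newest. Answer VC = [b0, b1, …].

VC = [10, 14]

#0 0x39→b14/s0 MISS; vc=[]
#1 0x12→b4/s0 MISS; vc=[14]
#2 0x11→b4/s0 L1-HIT; vc=[14]
#3 0x28→b10/s0 MISS; vc=[14,4]
#4 0x3b→b14/s0 VC-HIT; vc=[10,4]
#5 0x39→b14/s0 L1-HIT; vc=[10,4]
#6 0x2b→b10/s0 VC-HIT; vc=[14,4]
#7 0x2b→b10/s0 L1-HIT; vc=[14,4]
#8 0x39→b14/s0 VC-HIT; vc=[10,4]
#9 0x13→b4/s0 VC-HIT; vc=[10,14]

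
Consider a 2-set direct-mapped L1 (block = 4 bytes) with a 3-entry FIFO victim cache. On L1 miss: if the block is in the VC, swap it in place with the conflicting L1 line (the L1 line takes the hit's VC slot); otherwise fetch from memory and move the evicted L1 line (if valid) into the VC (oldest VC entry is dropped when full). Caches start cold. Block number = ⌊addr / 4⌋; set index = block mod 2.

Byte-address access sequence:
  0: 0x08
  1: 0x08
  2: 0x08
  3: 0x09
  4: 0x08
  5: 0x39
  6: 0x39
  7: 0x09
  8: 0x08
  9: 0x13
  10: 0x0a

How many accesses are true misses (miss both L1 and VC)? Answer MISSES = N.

MISSES = 3

#0 0x8→b2/s0 MISS; vc=[]
#1 0x8→b2/s0 L1-HIT; vc=[]
#2 0x8→b2/s0 L1-HIT; vc=[]
#3 0x9→b2/s0 L1-HIT; vc=[]
#4 0x8→b2/s0 L1-HIT; vc=[]
#5 0x39→b14/s0 MISS; vc=[2]
#6 0x39→b14/s0 L1-HIT; vc=[2]
#7 0x9→b2/s0 VC-HIT; vc=[14]
#8 0x8→b2/s0 L1-HIT; vc=[14]
#9 0x13→b4/s0 MISS; vc=[14,2]
#10 0xa→b2/s0 VC-HIT; vc=[14,4]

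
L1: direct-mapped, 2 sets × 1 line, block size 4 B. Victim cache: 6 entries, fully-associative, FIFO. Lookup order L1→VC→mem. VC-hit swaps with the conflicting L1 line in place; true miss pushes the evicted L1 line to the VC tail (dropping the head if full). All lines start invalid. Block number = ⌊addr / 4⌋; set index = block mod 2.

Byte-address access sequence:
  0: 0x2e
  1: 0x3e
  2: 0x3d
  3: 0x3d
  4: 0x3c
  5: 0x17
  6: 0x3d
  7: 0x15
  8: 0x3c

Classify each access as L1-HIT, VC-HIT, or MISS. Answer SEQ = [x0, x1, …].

SEQ = [MISS, MISS, L1-HIT, L1-HIT, L1-HIT, MISS, VC-HIT, VC-HIT, VC-HIT]

  [0] addr=0x2e blk=11 s=1: MISS | VC []
  [1] addr=0x3e blk=15 s=1: MISS | VC [11]
  [2] addr=0x3d blk=15 s=1: L1-HIT | VC [11]
  [3] addr=0x3d blk=15 s=1: L1-HIT | VC [11]
  [4] addr=0x3c blk=15 s=1: L1-HIT | VC [11]
  [5] addr=0x17 blk=5 s=1: MISS | VC [11, 15]
  [6] addr=0x3d blk=15 s=1: VC-HIT | VC [11, 5]
  [7] addr=0x15 blk=5 s=1: VC-HIT | VC [11, 15]
  [8] addr=0x3c blk=15 s=1: VC-HIT | VC [11, 5]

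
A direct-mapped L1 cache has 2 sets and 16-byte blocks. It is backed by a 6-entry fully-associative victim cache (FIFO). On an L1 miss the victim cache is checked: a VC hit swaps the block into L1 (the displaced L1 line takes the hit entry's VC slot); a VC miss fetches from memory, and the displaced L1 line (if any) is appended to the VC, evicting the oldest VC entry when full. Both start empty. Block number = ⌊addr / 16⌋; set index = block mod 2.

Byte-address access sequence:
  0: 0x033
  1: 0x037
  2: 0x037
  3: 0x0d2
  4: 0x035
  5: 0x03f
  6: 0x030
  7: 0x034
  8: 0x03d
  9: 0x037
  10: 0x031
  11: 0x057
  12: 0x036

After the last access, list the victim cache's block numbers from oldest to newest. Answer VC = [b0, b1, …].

  [0] addr=0x33 blk=3 s=1: MISS | VC []
  [1] addr=0x37 blk=3 s=1: L1-HIT | VC []
  [2] addr=0x37 blk=3 s=1: L1-HIT | VC []
  [3] addr=0xd2 blk=13 s=1: MISS | VC [3]
  [4] addr=0x35 blk=3 s=1: VC-HIT | VC [13]
  [5] addr=0x3f blk=3 s=1: L1-HIT | VC [13]
  [6] addr=0x30 blk=3 s=1: L1-HIT | VC [13]
  [7] addr=0x34 blk=3 s=1: L1-HIT | VC [13]
  [8] addr=0x3d blk=3 s=1: L1-HIT | VC [13]
  [9] addr=0x37 blk=3 s=1: L1-HIT | VC [13]
  [10] addr=0x31 blk=3 s=1: L1-HIT | VC [13]
  [11] addr=0x57 blk=5 s=1: MISS | VC [13, 3]
  [12] addr=0x36 blk=3 s=1: VC-HIT | VC [13, 5]

VC = [13, 5]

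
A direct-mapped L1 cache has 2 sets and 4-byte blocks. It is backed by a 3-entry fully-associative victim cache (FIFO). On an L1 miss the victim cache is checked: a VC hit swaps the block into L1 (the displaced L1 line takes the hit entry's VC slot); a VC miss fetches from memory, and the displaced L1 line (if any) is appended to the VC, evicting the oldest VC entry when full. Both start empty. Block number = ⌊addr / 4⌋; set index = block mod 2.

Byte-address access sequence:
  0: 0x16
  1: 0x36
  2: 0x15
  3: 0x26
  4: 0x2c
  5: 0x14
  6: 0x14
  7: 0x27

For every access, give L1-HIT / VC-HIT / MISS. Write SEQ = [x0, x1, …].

SEQ = [MISS, MISS, VC-HIT, MISS, MISS, VC-HIT, L1-HIT, VC-HIT]

  [0] addr=0x16 blk=5 s=1: MISS | VC []
  [1] addr=0x36 blk=13 s=1: MISS | VC [5]
  [2] addr=0x15 blk=5 s=1: VC-HIT | VC [13]
  [3] addr=0x26 blk=9 s=1: MISS | VC [13, 5]
  [4] addr=0x2c blk=11 s=1: MISS | VC [13, 5, 9]
  [5] addr=0x14 blk=5 s=1: VC-HIT | VC [13, 11, 9]
  [6] addr=0x14 blk=5 s=1: L1-HIT | VC [13, 11, 9]
  [7] addr=0x27 blk=9 s=1: VC-HIT | VC [13, 11, 5]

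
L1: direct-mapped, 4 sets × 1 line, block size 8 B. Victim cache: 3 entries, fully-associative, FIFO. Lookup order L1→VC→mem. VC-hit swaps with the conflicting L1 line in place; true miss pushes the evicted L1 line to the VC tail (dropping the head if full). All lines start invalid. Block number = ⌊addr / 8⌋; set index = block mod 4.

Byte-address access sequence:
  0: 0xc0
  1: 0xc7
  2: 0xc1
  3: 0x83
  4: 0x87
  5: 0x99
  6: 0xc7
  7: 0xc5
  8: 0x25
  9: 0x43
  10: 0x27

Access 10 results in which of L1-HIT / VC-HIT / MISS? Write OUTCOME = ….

OUTCOME = VC-HIT

  [0] addr=0xc0 blk=24 s=0: MISS | VC []
  [1] addr=0xc7 blk=24 s=0: L1-HIT | VC []
  [2] addr=0xc1 blk=24 s=0: L1-HIT | VC []
  [3] addr=0x83 blk=16 s=0: MISS | VC [24]
  [4] addr=0x87 blk=16 s=0: L1-HIT | VC [24]
  [5] addr=0x99 blk=19 s=3: MISS | VC [24]
  [6] addr=0xc7 blk=24 s=0: VC-HIT | VC [16]
  [7] addr=0xc5 blk=24 s=0: L1-HIT | VC [16]
  [8] addr=0x25 blk=4 s=0: MISS | VC [16, 24]
  [9] addr=0x43 blk=8 s=0: MISS | VC [16, 24, 4]
  [10] addr=0x27 blk=4 s=0: VC-HIT | VC [16, 24, 8]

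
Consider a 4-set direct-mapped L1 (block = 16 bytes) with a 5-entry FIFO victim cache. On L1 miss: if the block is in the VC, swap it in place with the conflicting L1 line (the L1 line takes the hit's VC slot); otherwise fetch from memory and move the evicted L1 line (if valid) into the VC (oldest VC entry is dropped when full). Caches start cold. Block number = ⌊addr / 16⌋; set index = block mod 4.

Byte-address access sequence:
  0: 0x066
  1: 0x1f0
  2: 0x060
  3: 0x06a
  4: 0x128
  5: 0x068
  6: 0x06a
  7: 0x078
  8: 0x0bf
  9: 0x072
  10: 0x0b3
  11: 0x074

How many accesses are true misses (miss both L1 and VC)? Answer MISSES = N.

  [0] addr=0x66 blk=6 s=2: MISS | VC []
  [1] addr=0x1f0 blk=31 s=3: MISS | VC []
  [2] addr=0x60 blk=6 s=2: L1-HIT | VC []
  [3] addr=0x6a blk=6 s=2: L1-HIT | VC []
  [4] addr=0x128 blk=18 s=2: MISS | VC [6]
  [5] addr=0x68 blk=6 s=2: VC-HIT | VC [18]
  [6] addr=0x6a blk=6 s=2: L1-HIT | VC [18]
  [7] addr=0x78 blk=7 s=3: MISS | VC [18, 31]
  [8] addr=0xbf blk=11 s=3: MISS | VC [18, 31, 7]
  [9] addr=0x72 blk=7 s=3: VC-HIT | VC [18, 31, 11]
  [10] addr=0xb3 blk=11 s=3: VC-HIT | VC [18, 31, 7]
  [11] addr=0x74 blk=7 s=3: VC-HIT | VC [18, 31, 11]

MISSES = 5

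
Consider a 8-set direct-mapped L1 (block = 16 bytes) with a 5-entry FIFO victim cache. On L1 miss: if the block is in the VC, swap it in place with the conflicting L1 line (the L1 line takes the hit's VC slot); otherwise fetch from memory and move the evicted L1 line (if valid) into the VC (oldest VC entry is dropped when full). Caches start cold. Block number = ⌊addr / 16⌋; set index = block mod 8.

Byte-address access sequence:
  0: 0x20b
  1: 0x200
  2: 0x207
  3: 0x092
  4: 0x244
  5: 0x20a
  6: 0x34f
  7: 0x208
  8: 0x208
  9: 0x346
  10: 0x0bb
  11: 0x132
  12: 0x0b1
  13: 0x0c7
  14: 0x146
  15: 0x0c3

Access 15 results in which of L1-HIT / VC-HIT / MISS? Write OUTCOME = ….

0: 0x20b (blk 32, set 0) → MISS  vc=[]
1: 0x200 (blk 32, set 0) → L1-HIT  vc=[]
2: 0x207 (blk 32, set 0) → L1-HIT  vc=[]
3: 0x92 (blk 9, set 1) → MISS  vc=[]
4: 0x244 (blk 36, set 4) → MISS  vc=[]
5: 0x20a (blk 32, set 0) → L1-HIT  vc=[]
6: 0x34f (blk 52, set 4) → MISS  vc=[36]
7: 0x208 (blk 32, set 0) → L1-HIT  vc=[36]
8: 0x208 (blk 32, set 0) → L1-HIT  vc=[36]
9: 0x346 (blk 52, set 4) → L1-HIT  vc=[36]
10: 0xbb (blk 11, set 3) → MISS  vc=[36]
11: 0x132 (blk 19, set 3) → MISS  vc=[36, 11]
12: 0xb1 (blk 11, set 3) → VC-HIT  vc=[36, 19]
13: 0xc7 (blk 12, set 4) → MISS  vc=[36, 19, 52]
14: 0x146 (blk 20, set 4) → MISS  vc=[36, 19, 52, 12]
15: 0xc3 (blk 12, set 4) → VC-HIT  vc=[36, 19, 52, 20]

OUTCOME = VC-HIT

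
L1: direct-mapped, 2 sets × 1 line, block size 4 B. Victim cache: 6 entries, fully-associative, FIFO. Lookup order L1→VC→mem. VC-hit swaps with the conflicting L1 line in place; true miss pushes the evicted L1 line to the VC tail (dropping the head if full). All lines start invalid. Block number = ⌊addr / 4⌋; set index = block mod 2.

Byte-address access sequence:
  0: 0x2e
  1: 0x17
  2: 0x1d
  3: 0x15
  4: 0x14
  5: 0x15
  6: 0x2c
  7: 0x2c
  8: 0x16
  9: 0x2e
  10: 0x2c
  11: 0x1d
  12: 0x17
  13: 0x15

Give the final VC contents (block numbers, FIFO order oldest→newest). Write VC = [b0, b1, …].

VC = [7, 11]

#0 0x2e→b11/s1 MISS; vc=[]
#1 0x17→b5/s1 MISS; vc=[11]
#2 0x1d→b7/s1 MISS; vc=[11,5]
#3 0x15→b5/s1 VC-HIT; vc=[11,7]
#4 0x14→b5/s1 L1-HIT; vc=[11,7]
#5 0x15→b5/s1 L1-HIT; vc=[11,7]
#6 0x2c→b11/s1 VC-HIT; vc=[5,7]
#7 0x2c→b11/s1 L1-HIT; vc=[5,7]
#8 0x16→b5/s1 VC-HIT; vc=[11,7]
#9 0x2e→b11/s1 VC-HIT; vc=[5,7]
#10 0x2c→b11/s1 L1-HIT; vc=[5,7]
#11 0x1d→b7/s1 VC-HIT; vc=[5,11]
#12 0x17→b5/s1 VC-HIT; vc=[7,11]
#13 0x15→b5/s1 L1-HIT; vc=[7,11]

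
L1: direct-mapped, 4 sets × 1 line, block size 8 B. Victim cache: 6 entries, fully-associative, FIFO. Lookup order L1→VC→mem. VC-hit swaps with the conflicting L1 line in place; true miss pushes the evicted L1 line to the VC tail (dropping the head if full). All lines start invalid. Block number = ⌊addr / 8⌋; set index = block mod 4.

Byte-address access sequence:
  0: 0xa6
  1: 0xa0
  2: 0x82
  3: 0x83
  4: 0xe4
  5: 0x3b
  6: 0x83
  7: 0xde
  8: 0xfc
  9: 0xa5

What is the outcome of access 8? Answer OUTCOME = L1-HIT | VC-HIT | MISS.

OUTCOME = MISS

0: 0xa6 (blk 20, set 0) → MISS  vc=[]
1: 0xa0 (blk 20, set 0) → L1-HIT  vc=[]
2: 0x82 (blk 16, set 0) → MISS  vc=[20]
3: 0x83 (blk 16, set 0) → L1-HIT  vc=[20]
4: 0xe4 (blk 28, set 0) → MISS  vc=[20, 16]
5: 0x3b (blk 7, set 3) → MISS  vc=[20, 16]
6: 0x83 (blk 16, set 0) → VC-HIT  vc=[20, 28]
7: 0xde (blk 27, set 3) → MISS  vc=[20, 28, 7]
8: 0xfc (blk 31, set 3) → MISS  vc=[20, 28, 7, 27]
9: 0xa5 (blk 20, set 0) → VC-HIT  vc=[16, 28, 7, 27]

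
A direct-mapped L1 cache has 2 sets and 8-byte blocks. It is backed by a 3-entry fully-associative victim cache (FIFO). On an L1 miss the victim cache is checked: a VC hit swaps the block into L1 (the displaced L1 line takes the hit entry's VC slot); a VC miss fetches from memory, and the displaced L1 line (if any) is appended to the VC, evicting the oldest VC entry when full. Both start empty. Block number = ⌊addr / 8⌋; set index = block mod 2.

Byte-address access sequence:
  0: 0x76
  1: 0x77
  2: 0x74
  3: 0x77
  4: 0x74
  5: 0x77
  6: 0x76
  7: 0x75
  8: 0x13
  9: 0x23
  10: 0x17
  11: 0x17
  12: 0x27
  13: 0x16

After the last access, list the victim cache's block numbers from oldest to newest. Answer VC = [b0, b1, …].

VC = [14, 4]

#0 0x76→b14/s0 MISS; vc=[]
#1 0x77→b14/s0 L1-HIT; vc=[]
#2 0x74→b14/s0 L1-HIT; vc=[]
#3 0x77→b14/s0 L1-HIT; vc=[]
#4 0x74→b14/s0 L1-HIT; vc=[]
#5 0x77→b14/s0 L1-HIT; vc=[]
#6 0x76→b14/s0 L1-HIT; vc=[]
#7 0x75→b14/s0 L1-HIT; vc=[]
#8 0x13→b2/s0 MISS; vc=[14]
#9 0x23→b4/s0 MISS; vc=[14,2]
#10 0x17→b2/s0 VC-HIT; vc=[14,4]
#11 0x17→b2/s0 L1-HIT; vc=[14,4]
#12 0x27→b4/s0 VC-HIT; vc=[14,2]
#13 0x16→b2/s0 VC-HIT; vc=[14,4]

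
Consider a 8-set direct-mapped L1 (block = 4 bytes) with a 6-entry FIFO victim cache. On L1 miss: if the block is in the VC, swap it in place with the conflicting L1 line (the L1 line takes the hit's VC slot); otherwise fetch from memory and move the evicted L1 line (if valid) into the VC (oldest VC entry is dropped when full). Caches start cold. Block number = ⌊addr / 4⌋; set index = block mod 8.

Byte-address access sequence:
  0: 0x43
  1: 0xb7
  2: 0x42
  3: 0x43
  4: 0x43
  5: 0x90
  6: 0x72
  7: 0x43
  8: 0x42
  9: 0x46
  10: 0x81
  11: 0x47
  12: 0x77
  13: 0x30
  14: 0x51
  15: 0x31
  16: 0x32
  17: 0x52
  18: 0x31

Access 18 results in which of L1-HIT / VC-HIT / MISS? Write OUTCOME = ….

  [0] addr=0x43 blk=16 s=0: MISS | VC []
  [1] addr=0xb7 blk=45 s=5: MISS | VC []
  [2] addr=0x42 blk=16 s=0: L1-HIT | VC []
  [3] addr=0x43 blk=16 s=0: L1-HIT | VC []
  [4] addr=0x43 blk=16 s=0: L1-HIT | VC []
  [5] addr=0x90 blk=36 s=4: MISS | VC []
  [6] addr=0x72 blk=28 s=4: MISS | VC [36]
  [7] addr=0x43 blk=16 s=0: L1-HIT | VC [36]
  [8] addr=0x42 blk=16 s=0: L1-HIT | VC [36]
  [9] addr=0x46 blk=17 s=1: MISS | VC [36]
  [10] addr=0x81 blk=32 s=0: MISS | VC [36, 16]
  [11] addr=0x47 blk=17 s=1: L1-HIT | VC [36, 16]
  [12] addr=0x77 blk=29 s=5: MISS | VC [36, 16, 45]
  [13] addr=0x30 blk=12 s=4: MISS | VC [36, 16, 45, 28]
  [14] addr=0x51 blk=20 s=4: MISS | VC [36, 16, 45, 28, 12]
  [15] addr=0x31 blk=12 s=4: VC-HIT | VC [36, 16, 45, 28, 20]
  [16] addr=0x32 blk=12 s=4: L1-HIT | VC [36, 16, 45, 28, 20]
  [17] addr=0x52 blk=20 s=4: VC-HIT | VC [36, 16, 45, 28, 12]
  [18] addr=0x31 blk=12 s=4: VC-HIT | VC [36, 16, 45, 28, 20]

OUTCOME = VC-HIT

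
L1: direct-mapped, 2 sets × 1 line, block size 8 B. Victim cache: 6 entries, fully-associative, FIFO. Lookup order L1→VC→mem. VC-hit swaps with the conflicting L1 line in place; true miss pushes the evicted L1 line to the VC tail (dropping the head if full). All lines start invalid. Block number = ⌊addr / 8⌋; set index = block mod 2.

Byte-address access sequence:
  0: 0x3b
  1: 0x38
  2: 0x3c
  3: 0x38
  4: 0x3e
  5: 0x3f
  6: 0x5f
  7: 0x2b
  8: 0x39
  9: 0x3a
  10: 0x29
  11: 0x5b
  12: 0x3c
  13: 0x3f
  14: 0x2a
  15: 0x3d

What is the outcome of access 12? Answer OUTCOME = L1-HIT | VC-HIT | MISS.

OUTCOME = VC-HIT

#0 0x3b→b7/s1 MISS; vc=[]
#1 0x38→b7/s1 L1-HIT; vc=[]
#2 0x3c→b7/s1 L1-HIT; vc=[]
#3 0x38→b7/s1 L1-HIT; vc=[]
#4 0x3e→b7/s1 L1-HIT; vc=[]
#5 0x3f→b7/s1 L1-HIT; vc=[]
#6 0x5f→b11/s1 MISS; vc=[7]
#7 0x2b→b5/s1 MISS; vc=[7,11]
#8 0x39→b7/s1 VC-HIT; vc=[5,11]
#9 0x3a→b7/s1 L1-HIT; vc=[5,11]
#10 0x29→b5/s1 VC-HIT; vc=[7,11]
#11 0x5b→b11/s1 VC-HIT; vc=[7,5]
#12 0x3c→b7/s1 VC-HIT; vc=[11,5]
#13 0x3f→b7/s1 L1-HIT; vc=[11,5]
#14 0x2a→b5/s1 VC-HIT; vc=[11,7]
#15 0x3d→b7/s1 VC-HIT; vc=[11,5]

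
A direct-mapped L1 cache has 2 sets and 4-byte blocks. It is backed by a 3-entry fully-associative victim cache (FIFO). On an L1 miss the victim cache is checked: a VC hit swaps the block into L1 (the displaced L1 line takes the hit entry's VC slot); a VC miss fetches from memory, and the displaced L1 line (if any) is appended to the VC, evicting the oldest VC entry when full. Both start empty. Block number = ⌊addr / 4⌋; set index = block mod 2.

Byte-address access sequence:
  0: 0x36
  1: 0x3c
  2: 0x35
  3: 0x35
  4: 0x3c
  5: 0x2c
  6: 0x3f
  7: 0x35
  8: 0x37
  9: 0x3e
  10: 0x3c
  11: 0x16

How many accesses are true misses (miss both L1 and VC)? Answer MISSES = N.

MISSES = 4

  [0] addr=0x36 blk=13 s=1: MISS | VC []
  [1] addr=0x3c blk=15 s=1: MISS | VC [13]
  [2] addr=0x35 blk=13 s=1: VC-HIT | VC [15]
  [3] addr=0x35 blk=13 s=1: L1-HIT | VC [15]
  [4] addr=0x3c blk=15 s=1: VC-HIT | VC [13]
  [5] addr=0x2c blk=11 s=1: MISS | VC [13, 15]
  [6] addr=0x3f blk=15 s=1: VC-HIT | VC [13, 11]
  [7] addr=0x35 blk=13 s=1: VC-HIT | VC [15, 11]
  [8] addr=0x37 blk=13 s=1: L1-HIT | VC [15, 11]
  [9] addr=0x3e blk=15 s=1: VC-HIT | VC [13, 11]
  [10] addr=0x3c blk=15 s=1: L1-HIT | VC [13, 11]
  [11] addr=0x16 blk=5 s=1: MISS | VC [13, 11, 15]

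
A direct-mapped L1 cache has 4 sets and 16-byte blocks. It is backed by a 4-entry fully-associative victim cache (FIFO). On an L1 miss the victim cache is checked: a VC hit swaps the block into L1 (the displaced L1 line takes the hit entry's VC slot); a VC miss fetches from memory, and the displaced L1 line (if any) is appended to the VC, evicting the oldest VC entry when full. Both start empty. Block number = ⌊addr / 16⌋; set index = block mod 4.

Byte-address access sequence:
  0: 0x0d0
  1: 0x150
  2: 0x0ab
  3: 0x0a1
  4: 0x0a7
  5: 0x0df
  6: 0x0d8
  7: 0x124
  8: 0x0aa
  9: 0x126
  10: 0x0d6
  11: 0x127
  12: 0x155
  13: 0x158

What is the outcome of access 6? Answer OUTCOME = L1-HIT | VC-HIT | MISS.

OUTCOME = L1-HIT

#0 0xd0→b13/s1 MISS; vc=[]
#1 0x150→b21/s1 MISS; vc=[13]
#2 0xab→b10/s2 MISS; vc=[13]
#3 0xa1→b10/s2 L1-HIT; vc=[13]
#4 0xa7→b10/s2 L1-HIT; vc=[13]
#5 0xdf→b13/s1 VC-HIT; vc=[21]
#6 0xd8→b13/s1 L1-HIT; vc=[21]
#7 0x124→b18/s2 MISS; vc=[21,10]
#8 0xaa→b10/s2 VC-HIT; vc=[21,18]
#9 0x126→b18/s2 VC-HIT; vc=[21,10]
#10 0xd6→b13/s1 L1-HIT; vc=[21,10]
#11 0x127→b18/s2 L1-HIT; vc=[21,10]
#12 0x155→b21/s1 VC-HIT; vc=[13,10]
#13 0x158→b21/s1 L1-HIT; vc=[13,10]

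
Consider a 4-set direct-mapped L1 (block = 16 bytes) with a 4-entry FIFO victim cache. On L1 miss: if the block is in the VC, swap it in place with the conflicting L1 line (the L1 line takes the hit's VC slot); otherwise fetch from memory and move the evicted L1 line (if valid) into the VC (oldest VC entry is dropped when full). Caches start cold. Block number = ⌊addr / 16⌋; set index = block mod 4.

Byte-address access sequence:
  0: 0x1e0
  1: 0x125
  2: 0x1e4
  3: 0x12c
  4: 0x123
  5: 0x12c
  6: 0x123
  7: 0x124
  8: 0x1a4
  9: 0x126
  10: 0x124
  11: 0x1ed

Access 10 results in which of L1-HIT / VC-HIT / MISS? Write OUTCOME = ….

0: 0x1e0 (blk 30, set 2) → MISS  vc=[]
1: 0x125 (blk 18, set 2) → MISS  vc=[30]
2: 0x1e4 (blk 30, set 2) → VC-HIT  vc=[18]
3: 0x12c (blk 18, set 2) → VC-HIT  vc=[30]
4: 0x123 (blk 18, set 2) → L1-HIT  vc=[30]
5: 0x12c (blk 18, set 2) → L1-HIT  vc=[30]
6: 0x123 (blk 18, set 2) → L1-HIT  vc=[30]
7: 0x124 (blk 18, set 2) → L1-HIT  vc=[30]
8: 0x1a4 (blk 26, set 2) → MISS  vc=[30, 18]
9: 0x126 (blk 18, set 2) → VC-HIT  vc=[30, 26]
10: 0x124 (blk 18, set 2) → L1-HIT  vc=[30, 26]
11: 0x1ed (blk 30, set 2) → VC-HIT  vc=[18, 26]

OUTCOME = L1-HIT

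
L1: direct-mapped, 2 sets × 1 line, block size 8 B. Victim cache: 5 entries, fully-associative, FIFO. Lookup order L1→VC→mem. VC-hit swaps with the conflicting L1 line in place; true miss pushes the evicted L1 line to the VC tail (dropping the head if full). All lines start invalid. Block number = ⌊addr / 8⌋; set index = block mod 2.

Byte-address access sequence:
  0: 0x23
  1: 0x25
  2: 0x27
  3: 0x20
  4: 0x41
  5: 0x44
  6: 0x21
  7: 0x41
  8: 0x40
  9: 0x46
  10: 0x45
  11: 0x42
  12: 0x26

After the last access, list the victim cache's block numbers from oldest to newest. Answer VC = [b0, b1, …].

VC = [8]

  [0] addr=0x23 blk=4 s=0: MISS | VC []
  [1] addr=0x25 blk=4 s=0: L1-HIT | VC []
  [2] addr=0x27 blk=4 s=0: L1-HIT | VC []
  [3] addr=0x20 blk=4 s=0: L1-HIT | VC []
  [4] addr=0x41 blk=8 s=0: MISS | VC [4]
  [5] addr=0x44 blk=8 s=0: L1-HIT | VC [4]
  [6] addr=0x21 blk=4 s=0: VC-HIT | VC [8]
  [7] addr=0x41 blk=8 s=0: VC-HIT | VC [4]
  [8] addr=0x40 blk=8 s=0: L1-HIT | VC [4]
  [9] addr=0x46 blk=8 s=0: L1-HIT | VC [4]
  [10] addr=0x45 blk=8 s=0: L1-HIT | VC [4]
  [11] addr=0x42 blk=8 s=0: L1-HIT | VC [4]
  [12] addr=0x26 blk=4 s=0: VC-HIT | VC [8]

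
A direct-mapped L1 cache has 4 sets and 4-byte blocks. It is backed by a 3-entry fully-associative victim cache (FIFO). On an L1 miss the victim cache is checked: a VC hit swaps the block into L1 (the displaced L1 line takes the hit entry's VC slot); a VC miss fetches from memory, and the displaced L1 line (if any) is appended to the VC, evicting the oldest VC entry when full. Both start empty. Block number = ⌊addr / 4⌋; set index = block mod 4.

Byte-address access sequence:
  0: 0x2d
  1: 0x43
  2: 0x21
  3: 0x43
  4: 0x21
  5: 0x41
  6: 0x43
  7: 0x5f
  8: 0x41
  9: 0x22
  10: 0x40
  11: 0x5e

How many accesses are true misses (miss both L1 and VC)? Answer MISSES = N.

MISSES = 4

  [0] addr=0x2d blk=11 s=3: MISS | VC []
  [1] addr=0x43 blk=16 s=0: MISS | VC []
  [2] addr=0x21 blk=8 s=0: MISS | VC [16]
  [3] addr=0x43 blk=16 s=0: VC-HIT | VC [8]
  [4] addr=0x21 blk=8 s=0: VC-HIT | VC [16]
  [5] addr=0x41 blk=16 s=0: VC-HIT | VC [8]
  [6] addr=0x43 blk=16 s=0: L1-HIT | VC [8]
  [7] addr=0x5f blk=23 s=3: MISS | VC [8, 11]
  [8] addr=0x41 blk=16 s=0: L1-HIT | VC [8, 11]
  [9] addr=0x22 blk=8 s=0: VC-HIT | VC [16, 11]
  [10] addr=0x40 blk=16 s=0: VC-HIT | VC [8, 11]
  [11] addr=0x5e blk=23 s=3: L1-HIT | VC [8, 11]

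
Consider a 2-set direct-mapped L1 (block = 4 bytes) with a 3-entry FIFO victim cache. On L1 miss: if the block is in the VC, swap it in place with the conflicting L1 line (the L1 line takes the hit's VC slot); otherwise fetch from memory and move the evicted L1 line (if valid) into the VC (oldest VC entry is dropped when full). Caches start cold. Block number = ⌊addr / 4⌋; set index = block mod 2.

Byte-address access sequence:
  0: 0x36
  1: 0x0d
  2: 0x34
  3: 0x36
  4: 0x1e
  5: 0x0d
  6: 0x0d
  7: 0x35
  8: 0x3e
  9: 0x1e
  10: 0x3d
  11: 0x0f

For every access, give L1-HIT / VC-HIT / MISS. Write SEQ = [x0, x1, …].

SEQ = [MISS, MISS, VC-HIT, L1-HIT, MISS, VC-HIT, L1-HIT, VC-HIT, MISS, VC-HIT, VC-HIT, VC-HIT]

#0 0x36→b13/s1 MISS; vc=[]
#1 0xd→b3/s1 MISS; vc=[13]
#2 0x34→b13/s1 VC-HIT; vc=[3]
#3 0x36→b13/s1 L1-HIT; vc=[3]
#4 0x1e→b7/s1 MISS; vc=[3,13]
#5 0xd→b3/s1 VC-HIT; vc=[7,13]
#6 0xd→b3/s1 L1-HIT; vc=[7,13]
#7 0x35→b13/s1 VC-HIT; vc=[7,3]
#8 0x3e→b15/s1 MISS; vc=[7,3,13]
#9 0x1e→b7/s1 VC-HIT; vc=[15,3,13]
#10 0x3d→b15/s1 VC-HIT; vc=[7,3,13]
#11 0xf→b3/s1 VC-HIT; vc=[7,15,13]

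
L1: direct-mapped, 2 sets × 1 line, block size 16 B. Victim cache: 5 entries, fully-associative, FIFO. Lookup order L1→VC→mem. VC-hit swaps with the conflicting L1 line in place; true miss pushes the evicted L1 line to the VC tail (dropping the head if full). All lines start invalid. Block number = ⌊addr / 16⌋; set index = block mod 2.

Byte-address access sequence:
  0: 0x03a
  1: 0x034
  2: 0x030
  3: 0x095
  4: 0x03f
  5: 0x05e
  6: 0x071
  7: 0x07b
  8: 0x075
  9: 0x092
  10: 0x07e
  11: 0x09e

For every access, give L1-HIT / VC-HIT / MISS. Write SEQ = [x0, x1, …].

SEQ = [MISS, L1-HIT, L1-HIT, MISS, VC-HIT, MISS, MISS, L1-HIT, L1-HIT, VC-HIT, VC-HIT, VC-HIT]

  [0] addr=0x3a blk=3 s=1: MISS | VC []
  [1] addr=0x34 blk=3 s=1: L1-HIT | VC []
  [2] addr=0x30 blk=3 s=1: L1-HIT | VC []
  [3] addr=0x95 blk=9 s=1: MISS | VC [3]
  [4] addr=0x3f blk=3 s=1: VC-HIT | VC [9]
  [5] addr=0x5e blk=5 s=1: MISS | VC [9, 3]
  [6] addr=0x71 blk=7 s=1: MISS | VC [9, 3, 5]
  [7] addr=0x7b blk=7 s=1: L1-HIT | VC [9, 3, 5]
  [8] addr=0x75 blk=7 s=1: L1-HIT | VC [9, 3, 5]
  [9] addr=0x92 blk=9 s=1: VC-HIT | VC [7, 3, 5]
  [10] addr=0x7e blk=7 s=1: VC-HIT | VC [9, 3, 5]
  [11] addr=0x9e blk=9 s=1: VC-HIT | VC [7, 3, 5]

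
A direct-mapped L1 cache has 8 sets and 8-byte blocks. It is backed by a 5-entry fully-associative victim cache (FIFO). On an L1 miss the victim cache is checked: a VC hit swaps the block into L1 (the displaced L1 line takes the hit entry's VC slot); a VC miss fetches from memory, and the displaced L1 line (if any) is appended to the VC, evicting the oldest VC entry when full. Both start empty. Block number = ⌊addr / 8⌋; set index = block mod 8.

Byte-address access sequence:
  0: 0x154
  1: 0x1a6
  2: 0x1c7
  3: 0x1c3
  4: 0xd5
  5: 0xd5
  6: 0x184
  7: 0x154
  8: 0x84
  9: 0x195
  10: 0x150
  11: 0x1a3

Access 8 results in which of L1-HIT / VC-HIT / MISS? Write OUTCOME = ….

#0 0x154→b42/s2 MISS; vc=[]
#1 0x1a6→b52/s4 MISS; vc=[]
#2 0x1c7→b56/s0 MISS; vc=[]
#3 0x1c3→b56/s0 L1-HIT; vc=[]
#4 0xd5→b26/s2 MISS; vc=[42]
#5 0xd5→b26/s2 L1-HIT; vc=[42]
#6 0x184→b48/s0 MISS; vc=[42,56]
#7 0x154→b42/s2 VC-HIT; vc=[26,56]
#8 0x84→b16/s0 MISS; vc=[26,56,48]
#9 0x195→b50/s2 MISS; vc=[26,56,48,42]
#10 0x150→b42/s2 VC-HIT; vc=[26,56,48,50]
#11 0x1a3→b52/s4 L1-HIT; vc=[26,56,48,50]

OUTCOME = MISS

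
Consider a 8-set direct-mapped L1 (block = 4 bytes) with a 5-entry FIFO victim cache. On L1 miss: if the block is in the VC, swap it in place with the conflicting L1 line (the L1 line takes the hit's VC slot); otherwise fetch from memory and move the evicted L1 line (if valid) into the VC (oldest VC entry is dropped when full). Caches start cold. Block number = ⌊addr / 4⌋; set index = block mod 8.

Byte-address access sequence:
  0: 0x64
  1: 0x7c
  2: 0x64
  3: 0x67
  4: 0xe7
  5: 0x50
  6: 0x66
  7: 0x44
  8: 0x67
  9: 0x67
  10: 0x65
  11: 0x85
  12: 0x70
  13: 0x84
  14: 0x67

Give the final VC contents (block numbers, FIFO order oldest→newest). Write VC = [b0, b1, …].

#0 0x64→b25/s1 MISS; vc=[]
#1 0x7c→b31/s7 MISS; vc=[]
#2 0x64→b25/s1 L1-HIT; vc=[]
#3 0x67→b25/s1 L1-HIT; vc=[]
#4 0xe7→b57/s1 MISS; vc=[25]
#5 0x50→b20/s4 MISS; vc=[25]
#6 0x66→b25/s1 VC-HIT; vc=[57]
#7 0x44→b17/s1 MISS; vc=[57,25]
#8 0x67→b25/s1 VC-HIT; vc=[57,17]
#9 0x67→b25/s1 L1-HIT; vc=[57,17]
#10 0x65→b25/s1 L1-HIT; vc=[57,17]
#11 0x85→b33/s1 MISS; vc=[57,17,25]
#12 0x70→b28/s4 MISS; vc=[57,17,25,20]
#13 0x84→b33/s1 L1-HIT; vc=[57,17,25,20]
#14 0x67→b25/s1 VC-HIT; vc=[57,17,33,20]

VC = [57, 17, 33, 20]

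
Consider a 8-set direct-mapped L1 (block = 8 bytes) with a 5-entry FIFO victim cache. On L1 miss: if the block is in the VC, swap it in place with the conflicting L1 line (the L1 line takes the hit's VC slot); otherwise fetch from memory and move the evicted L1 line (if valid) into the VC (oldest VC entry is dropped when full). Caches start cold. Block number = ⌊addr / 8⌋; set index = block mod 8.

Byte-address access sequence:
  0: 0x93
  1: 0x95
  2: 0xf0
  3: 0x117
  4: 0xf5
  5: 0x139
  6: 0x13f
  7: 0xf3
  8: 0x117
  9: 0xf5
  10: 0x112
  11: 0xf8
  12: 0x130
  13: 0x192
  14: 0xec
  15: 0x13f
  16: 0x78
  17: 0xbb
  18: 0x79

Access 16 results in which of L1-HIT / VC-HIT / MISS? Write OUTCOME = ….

  [0] addr=0x93 blk=18 s=2: MISS | VC []
  [1] addr=0x95 blk=18 s=2: L1-HIT | VC []
  [2] addr=0xf0 blk=30 s=6: MISS | VC []
  [3] addr=0x117 blk=34 s=2: MISS | VC [18]
  [4] addr=0xf5 blk=30 s=6: L1-HIT | VC [18]
  [5] addr=0x139 blk=39 s=7: MISS | VC [18]
  [6] addr=0x13f blk=39 s=7: L1-HIT | VC [18]
  [7] addr=0xf3 blk=30 s=6: L1-HIT | VC [18]
  [8] addr=0x117 blk=34 s=2: L1-HIT | VC [18]
  [9] addr=0xf5 blk=30 s=6: L1-HIT | VC [18]
  [10] addr=0x112 blk=34 s=2: L1-HIT | VC [18]
  [11] addr=0xf8 blk=31 s=7: MISS | VC [18, 39]
  [12] addr=0x130 blk=38 s=6: MISS | VC [18, 39, 30]
  [13] addr=0x192 blk=50 s=2: MISS | VC [18, 39, 30, 34]
  [14] addr=0xec blk=29 s=5: MISS | VC [18, 39, 30, 34]
  [15] addr=0x13f blk=39 s=7: VC-HIT | VC [18, 31, 30, 34]
  [16] addr=0x78 blk=15 s=7: MISS | VC [18, 31, 30, 34, 39]
  [17] addr=0xbb blk=23 s=7: MISS | VC [31, 30, 34, 39, 15]
  [18] addr=0x79 blk=15 s=7: VC-HIT | VC [31, 30, 34, 39, 23]

OUTCOME = MISS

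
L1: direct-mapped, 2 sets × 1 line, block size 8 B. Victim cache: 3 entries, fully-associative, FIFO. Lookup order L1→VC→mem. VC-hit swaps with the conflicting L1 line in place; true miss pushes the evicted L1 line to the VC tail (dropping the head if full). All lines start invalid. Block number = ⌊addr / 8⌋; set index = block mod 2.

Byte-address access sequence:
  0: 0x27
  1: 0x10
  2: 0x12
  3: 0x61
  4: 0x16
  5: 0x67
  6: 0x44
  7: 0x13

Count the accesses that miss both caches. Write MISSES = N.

  [0] addr=0x27 blk=4 s=0: MISS | VC []
  [1] addr=0x10 blk=2 s=0: MISS | VC [4]
  [2] addr=0x12 blk=2 s=0: L1-HIT | VC [4]
  [3] addr=0x61 blk=12 s=0: MISS | VC [4, 2]
  [4] addr=0x16 blk=2 s=0: VC-HIT | VC [4, 12]
  [5] addr=0x67 blk=12 s=0: VC-HIT | VC [4, 2]
  [6] addr=0x44 blk=8 s=0: MISS | VC [4, 2, 12]
  [7] addr=0x13 blk=2 s=0: VC-HIT | VC [4, 8, 12]

MISSES = 4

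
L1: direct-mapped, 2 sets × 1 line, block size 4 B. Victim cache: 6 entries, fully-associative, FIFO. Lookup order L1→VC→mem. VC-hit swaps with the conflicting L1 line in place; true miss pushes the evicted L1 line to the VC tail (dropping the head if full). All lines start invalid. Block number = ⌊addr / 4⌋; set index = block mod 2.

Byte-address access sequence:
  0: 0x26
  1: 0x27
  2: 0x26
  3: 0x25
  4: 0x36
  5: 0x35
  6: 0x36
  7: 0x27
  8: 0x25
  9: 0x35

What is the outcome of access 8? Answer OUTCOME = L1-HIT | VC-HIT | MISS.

OUTCOME = L1-HIT

#0 0x26→b9/s1 MISS; vc=[]
#1 0x27→b9/s1 L1-HIT; vc=[]
#2 0x26→b9/s1 L1-HIT; vc=[]
#3 0x25→b9/s1 L1-HIT; vc=[]
#4 0x36→b13/s1 MISS; vc=[9]
#5 0x35→b13/s1 L1-HIT; vc=[9]
#6 0x36→b13/s1 L1-HIT; vc=[9]
#7 0x27→b9/s1 VC-HIT; vc=[13]
#8 0x25→b9/s1 L1-HIT; vc=[13]
#9 0x35→b13/s1 VC-HIT; vc=[9]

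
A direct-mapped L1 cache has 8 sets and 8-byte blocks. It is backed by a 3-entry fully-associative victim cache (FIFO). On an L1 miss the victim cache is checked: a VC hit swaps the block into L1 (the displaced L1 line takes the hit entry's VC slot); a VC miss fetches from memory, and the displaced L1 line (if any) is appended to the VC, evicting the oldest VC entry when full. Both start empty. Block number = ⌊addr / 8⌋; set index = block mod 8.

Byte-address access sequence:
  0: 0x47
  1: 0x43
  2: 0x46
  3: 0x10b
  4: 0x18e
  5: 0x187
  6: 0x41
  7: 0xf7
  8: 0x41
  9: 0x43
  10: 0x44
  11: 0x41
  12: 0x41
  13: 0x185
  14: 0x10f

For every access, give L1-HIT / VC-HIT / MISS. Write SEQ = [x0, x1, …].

SEQ = [MISS, L1-HIT, L1-HIT, MISS, MISS, MISS, VC-HIT, MISS, L1-HIT, L1-HIT, L1-HIT, L1-HIT, L1-HIT, VC-HIT, VC-HIT]

#0 0x47→b8/s0 MISS; vc=[]
#1 0x43→b8/s0 L1-HIT; vc=[]
#2 0x46→b8/s0 L1-HIT; vc=[]
#3 0x10b→b33/s1 MISS; vc=[]
#4 0x18e→b49/s1 MISS; vc=[33]
#5 0x187→b48/s0 MISS; vc=[33,8]
#6 0x41→b8/s0 VC-HIT; vc=[33,48]
#7 0xf7→b30/s6 MISS; vc=[33,48]
#8 0x41→b8/s0 L1-HIT; vc=[33,48]
#9 0x43→b8/s0 L1-HIT; vc=[33,48]
#10 0x44→b8/s0 L1-HIT; vc=[33,48]
#11 0x41→b8/s0 L1-HIT; vc=[33,48]
#12 0x41→b8/s0 L1-HIT; vc=[33,48]
#13 0x185→b48/s0 VC-HIT; vc=[33,8]
#14 0x10f→b33/s1 VC-HIT; vc=[49,8]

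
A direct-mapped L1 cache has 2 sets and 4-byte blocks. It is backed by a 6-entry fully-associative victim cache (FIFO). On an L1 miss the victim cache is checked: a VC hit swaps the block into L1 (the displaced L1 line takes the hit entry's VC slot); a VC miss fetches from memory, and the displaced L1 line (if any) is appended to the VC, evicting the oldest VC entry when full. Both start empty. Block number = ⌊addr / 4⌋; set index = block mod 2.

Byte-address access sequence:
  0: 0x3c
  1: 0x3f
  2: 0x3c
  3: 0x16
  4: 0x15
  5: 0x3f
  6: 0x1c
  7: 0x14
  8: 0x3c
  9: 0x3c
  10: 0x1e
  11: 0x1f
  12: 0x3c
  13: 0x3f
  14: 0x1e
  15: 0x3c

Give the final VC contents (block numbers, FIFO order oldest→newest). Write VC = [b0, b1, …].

VC = [7, 5]

0: 0x3c (blk 15, set 1) → MISS  vc=[]
1: 0x3f (blk 15, set 1) → L1-HIT  vc=[]
2: 0x3c (blk 15, set 1) → L1-HIT  vc=[]
3: 0x16 (blk 5, set 1) → MISS  vc=[15]
4: 0x15 (blk 5, set 1) → L1-HIT  vc=[15]
5: 0x3f (blk 15, set 1) → VC-HIT  vc=[5]
6: 0x1c (blk 7, set 1) → MISS  vc=[5, 15]
7: 0x14 (blk 5, set 1) → VC-HIT  vc=[7, 15]
8: 0x3c (blk 15, set 1) → VC-HIT  vc=[7, 5]
9: 0x3c (blk 15, set 1) → L1-HIT  vc=[7, 5]
10: 0x1e (blk 7, set 1) → VC-HIT  vc=[15, 5]
11: 0x1f (blk 7, set 1) → L1-HIT  vc=[15, 5]
12: 0x3c (blk 15, set 1) → VC-HIT  vc=[7, 5]
13: 0x3f (blk 15, set 1) → L1-HIT  vc=[7, 5]
14: 0x1e (blk 7, set 1) → VC-HIT  vc=[15, 5]
15: 0x3c (blk 15, set 1) → VC-HIT  vc=[7, 5]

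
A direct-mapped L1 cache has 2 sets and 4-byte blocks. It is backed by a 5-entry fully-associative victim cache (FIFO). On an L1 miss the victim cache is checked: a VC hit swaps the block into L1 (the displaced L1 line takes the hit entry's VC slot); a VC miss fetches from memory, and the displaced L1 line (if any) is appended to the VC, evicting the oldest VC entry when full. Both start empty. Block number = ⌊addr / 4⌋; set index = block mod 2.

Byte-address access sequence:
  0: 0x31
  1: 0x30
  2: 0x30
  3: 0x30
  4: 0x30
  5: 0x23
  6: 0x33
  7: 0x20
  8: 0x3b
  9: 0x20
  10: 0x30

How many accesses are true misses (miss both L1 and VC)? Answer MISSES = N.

#0 0x31→b12/s0 MISS; vc=[]
#1 0x30→b12/s0 L1-HIT; vc=[]
#2 0x30→b12/s0 L1-HIT; vc=[]
#3 0x30→b12/s0 L1-HIT; vc=[]
#4 0x30→b12/s0 L1-HIT; vc=[]
#5 0x23→b8/s0 MISS; vc=[12]
#6 0x33→b12/s0 VC-HIT; vc=[8]
#7 0x20→b8/s0 VC-HIT; vc=[12]
#8 0x3b→b14/s0 MISS; vc=[12,8]
#9 0x20→b8/s0 VC-HIT; vc=[12,14]
#10 0x30→b12/s0 VC-HIT; vc=[8,14]

MISSES = 3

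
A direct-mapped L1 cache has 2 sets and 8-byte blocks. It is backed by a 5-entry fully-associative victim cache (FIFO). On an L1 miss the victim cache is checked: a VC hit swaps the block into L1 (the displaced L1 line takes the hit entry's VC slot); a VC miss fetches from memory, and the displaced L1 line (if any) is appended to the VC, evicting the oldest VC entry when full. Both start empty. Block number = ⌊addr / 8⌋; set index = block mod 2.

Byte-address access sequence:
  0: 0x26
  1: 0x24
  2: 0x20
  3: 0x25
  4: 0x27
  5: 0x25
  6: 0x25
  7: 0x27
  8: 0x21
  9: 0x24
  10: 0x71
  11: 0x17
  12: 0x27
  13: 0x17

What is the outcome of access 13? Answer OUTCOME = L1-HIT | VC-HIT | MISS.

OUTCOME = VC-HIT

#0 0x26→b4/s0 MISS; vc=[]
#1 0x24→b4/s0 L1-HIT; vc=[]
#2 0x20→b4/s0 L1-HIT; vc=[]
#3 0x25→b4/s0 L1-HIT; vc=[]
#4 0x27→b4/s0 L1-HIT; vc=[]
#5 0x25→b4/s0 L1-HIT; vc=[]
#6 0x25→b4/s0 L1-HIT; vc=[]
#7 0x27→b4/s0 L1-HIT; vc=[]
#8 0x21→b4/s0 L1-HIT; vc=[]
#9 0x24→b4/s0 L1-HIT; vc=[]
#10 0x71→b14/s0 MISS; vc=[4]
#11 0x17→b2/s0 MISS; vc=[4,14]
#12 0x27→b4/s0 VC-HIT; vc=[2,14]
#13 0x17→b2/s0 VC-HIT; vc=[4,14]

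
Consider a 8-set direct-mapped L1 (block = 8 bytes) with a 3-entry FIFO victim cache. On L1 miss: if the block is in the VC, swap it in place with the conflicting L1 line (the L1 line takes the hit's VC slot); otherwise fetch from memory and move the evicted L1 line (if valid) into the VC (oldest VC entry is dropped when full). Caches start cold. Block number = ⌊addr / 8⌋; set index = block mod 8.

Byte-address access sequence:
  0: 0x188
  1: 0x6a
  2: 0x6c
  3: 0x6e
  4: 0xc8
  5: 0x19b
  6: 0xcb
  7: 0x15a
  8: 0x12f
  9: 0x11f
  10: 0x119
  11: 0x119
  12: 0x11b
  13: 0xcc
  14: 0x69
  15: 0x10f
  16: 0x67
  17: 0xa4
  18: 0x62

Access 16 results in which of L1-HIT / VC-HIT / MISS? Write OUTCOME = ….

#0 0x188→b49/s1 MISS; vc=[]
#1 0x6a→b13/s5 MISS; vc=[]
#2 0x6c→b13/s5 L1-HIT; vc=[]
#3 0x6e→b13/s5 L1-HIT; vc=[]
#4 0xc8→b25/s1 MISS; vc=[49]
#5 0x19b→b51/s3 MISS; vc=[49]
#6 0xcb→b25/s1 L1-HIT; vc=[49]
#7 0x15a→b43/s3 MISS; vc=[49,51]
#8 0x12f→b37/s5 MISS; vc=[49,51,13]
#9 0x11f→b35/s3 MISS; vc=[51,13,43]
#10 0x119→b35/s3 L1-HIT; vc=[51,13,43]
#11 0x119→b35/s3 L1-HIT; vc=[51,13,43]
#12 0x11b→b35/s3 L1-HIT; vc=[51,13,43]
#13 0xcc→b25/s1 L1-HIT; vc=[51,13,43]
#14 0x69→b13/s5 VC-HIT; vc=[51,37,43]
#15 0x10f→b33/s1 MISS; vc=[37,43,25]
#16 0x67→b12/s4 MISS; vc=[37,43,25]
#17 0xa4→b20/s4 MISS; vc=[43,25,12]
#18 0x62→b12/s4 VC-HIT; vc=[43,25,20]

OUTCOME = MISS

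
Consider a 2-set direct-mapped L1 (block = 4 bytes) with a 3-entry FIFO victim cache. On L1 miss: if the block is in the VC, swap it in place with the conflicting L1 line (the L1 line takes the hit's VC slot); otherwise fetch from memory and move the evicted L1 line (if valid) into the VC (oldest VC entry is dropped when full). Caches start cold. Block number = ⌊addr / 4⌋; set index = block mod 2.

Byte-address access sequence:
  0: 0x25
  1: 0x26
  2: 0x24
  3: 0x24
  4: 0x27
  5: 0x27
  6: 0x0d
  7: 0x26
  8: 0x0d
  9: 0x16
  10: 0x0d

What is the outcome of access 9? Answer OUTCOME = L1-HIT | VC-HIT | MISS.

0: 0x25 (blk 9, set 1) → MISS  vc=[]
1: 0x26 (blk 9, set 1) → L1-HIT  vc=[]
2: 0x24 (blk 9, set 1) → L1-HIT  vc=[]
3: 0x24 (blk 9, set 1) → L1-HIT  vc=[]
4: 0x27 (blk 9, set 1) → L1-HIT  vc=[]
5: 0x27 (blk 9, set 1) → L1-HIT  vc=[]
6: 0xd (blk 3, set 1) → MISS  vc=[9]
7: 0x26 (blk 9, set 1) → VC-HIT  vc=[3]
8: 0xd (blk 3, set 1) → VC-HIT  vc=[9]
9: 0x16 (blk 5, set 1) → MISS  vc=[9, 3]
10: 0xd (blk 3, set 1) → VC-HIT  vc=[9, 5]

OUTCOME = MISS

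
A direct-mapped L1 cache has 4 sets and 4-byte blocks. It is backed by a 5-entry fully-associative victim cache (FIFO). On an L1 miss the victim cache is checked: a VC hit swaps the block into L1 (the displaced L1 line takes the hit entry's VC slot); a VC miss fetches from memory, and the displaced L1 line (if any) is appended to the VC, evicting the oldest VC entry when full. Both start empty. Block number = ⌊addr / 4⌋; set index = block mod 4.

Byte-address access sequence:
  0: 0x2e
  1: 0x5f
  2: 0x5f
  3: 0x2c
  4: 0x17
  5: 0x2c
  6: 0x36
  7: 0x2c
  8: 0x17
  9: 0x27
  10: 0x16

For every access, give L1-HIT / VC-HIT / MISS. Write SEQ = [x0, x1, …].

  [0] addr=0x2e blk=11 s=3: MISS | VC []
  [1] addr=0x5f blk=23 s=3: MISS | VC [11]
  [2] addr=0x5f blk=23 s=3: L1-HIT | VC [11]
  [3] addr=0x2c blk=11 s=3: VC-HIT | VC [23]
  [4] addr=0x17 blk=5 s=1: MISS | VC [23]
  [5] addr=0x2c blk=11 s=3: L1-HIT | VC [23]
  [6] addr=0x36 blk=13 s=1: MISS | VC [23, 5]
  [7] addr=0x2c blk=11 s=3: L1-HIT | VC [23, 5]
  [8] addr=0x17 blk=5 s=1: VC-HIT | VC [23, 13]
  [9] addr=0x27 blk=9 s=1: MISS | VC [23, 13, 5]
  [10] addr=0x16 blk=5 s=1: VC-HIT | VC [23, 13, 9]

SEQ = [MISS, MISS, L1-HIT, VC-HIT, MISS, L1-HIT, MISS, L1-HIT, VC-HIT, MISS, VC-HIT]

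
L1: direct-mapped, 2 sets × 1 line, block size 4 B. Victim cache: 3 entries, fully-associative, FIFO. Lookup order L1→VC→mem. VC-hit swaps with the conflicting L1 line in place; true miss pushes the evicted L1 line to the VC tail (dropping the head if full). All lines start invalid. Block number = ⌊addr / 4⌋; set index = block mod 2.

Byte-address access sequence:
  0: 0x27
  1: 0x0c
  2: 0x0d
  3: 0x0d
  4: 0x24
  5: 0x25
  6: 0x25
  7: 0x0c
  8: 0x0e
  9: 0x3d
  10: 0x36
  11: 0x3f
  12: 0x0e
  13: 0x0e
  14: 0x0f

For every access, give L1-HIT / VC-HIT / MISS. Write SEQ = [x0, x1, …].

SEQ = [MISS, MISS, L1-HIT, L1-HIT, VC-HIT, L1-HIT, L1-HIT, VC-HIT, L1-HIT, MISS, MISS, VC-HIT, VC-HIT, L1-HIT, L1-HIT]

#0 0x27→b9/s1 MISS; vc=[]
#1 0xc→b3/s1 MISS; vc=[9]
#2 0xd→b3/s1 L1-HIT; vc=[9]
#3 0xd→b3/s1 L1-HIT; vc=[9]
#4 0x24→b9/s1 VC-HIT; vc=[3]
#5 0x25→b9/s1 L1-HIT; vc=[3]
#6 0x25→b9/s1 L1-HIT; vc=[3]
#7 0xc→b3/s1 VC-HIT; vc=[9]
#8 0xe→b3/s1 L1-HIT; vc=[9]
#9 0x3d→b15/s1 MISS; vc=[9,3]
#10 0x36→b13/s1 MISS; vc=[9,3,15]
#11 0x3f→b15/s1 VC-HIT; vc=[9,3,13]
#12 0xe→b3/s1 VC-HIT; vc=[9,15,13]
#13 0xe→b3/s1 L1-HIT; vc=[9,15,13]
#14 0xf→b3/s1 L1-HIT; vc=[9,15,13]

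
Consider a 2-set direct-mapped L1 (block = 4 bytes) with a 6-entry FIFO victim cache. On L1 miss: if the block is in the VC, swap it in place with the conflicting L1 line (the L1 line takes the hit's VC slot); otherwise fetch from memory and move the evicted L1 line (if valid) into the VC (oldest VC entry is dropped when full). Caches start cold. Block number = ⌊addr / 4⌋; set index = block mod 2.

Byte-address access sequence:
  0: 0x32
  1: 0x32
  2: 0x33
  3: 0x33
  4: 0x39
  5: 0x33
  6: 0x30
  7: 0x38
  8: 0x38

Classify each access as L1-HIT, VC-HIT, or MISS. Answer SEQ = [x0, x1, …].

  [0] addr=0x32 blk=12 s=0: MISS | VC []
  [1] addr=0x32 blk=12 s=0: L1-HIT | VC []
  [2] addr=0x33 blk=12 s=0: L1-HIT | VC []
  [3] addr=0x33 blk=12 s=0: L1-HIT | VC []
  [4] addr=0x39 blk=14 s=0: MISS | VC [12]
  [5] addr=0x33 blk=12 s=0: VC-HIT | VC [14]
  [6] addr=0x30 blk=12 s=0: L1-HIT | VC [14]
  [7] addr=0x38 blk=14 s=0: VC-HIT | VC [12]
  [8] addr=0x38 blk=14 s=0: L1-HIT | VC [12]

SEQ = [MISS, L1-HIT, L1-HIT, L1-HIT, MISS, VC-HIT, L1-HIT, VC-HIT, L1-HIT]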